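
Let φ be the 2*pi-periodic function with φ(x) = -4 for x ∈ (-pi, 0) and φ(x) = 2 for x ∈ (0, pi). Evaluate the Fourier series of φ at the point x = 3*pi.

x = 3*pi differs from x = pi by 1 full period(s), and the series is 2*pi-periodic.
At x = pi the one-sided limits are φ(pi^-) = 2 and φ(pi^+) = -4.
By Dirichlet's theorem the series converges to their average, [(2) + (-4)]/2 = -1.

-1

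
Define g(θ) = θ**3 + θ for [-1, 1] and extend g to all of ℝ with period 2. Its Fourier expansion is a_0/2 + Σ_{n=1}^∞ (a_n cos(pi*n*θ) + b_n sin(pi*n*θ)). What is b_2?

b_2 = ∫_{-1}^{1} g(θ) sin(2*pi*θ) dθ.
g is odd and sin(2*pi*θ) is odd, so the integrand is even and b_2 = 2 ∫_0^{1} g(θ) sin(2*pi*θ) dθ.
Integrating by parts three times (tabular method), an antiderivative of (θ**3 + θ) sin(2*pi*θ) is -θ**3*cos(2*pi*θ)/(2*pi) + 3*θ**2*sin(2*pi*θ)/(4*pi**2) - θ*cos(2*pi*θ)/(2*pi) + 3*θ*cos(2*pi*θ)/(4*pi**3) - 3*sin(2*pi*θ)/(8*pi**4) + sin(2*pi*θ)/(4*pi**2); evaluating from 0 to 1: ∫_{0}^{1} (θ**3 + θ) sin(2*pi*θ) dθ = ((3/4 - pi**2)/pi**3) - (0) = (3/4 - pi**2)/pi**3.
Hence b_2 = 2·((3/4 - pi**2)/pi**3) = -2/pi + 3/(2*pi**3).

-2/pi + 3/(2*pi**3)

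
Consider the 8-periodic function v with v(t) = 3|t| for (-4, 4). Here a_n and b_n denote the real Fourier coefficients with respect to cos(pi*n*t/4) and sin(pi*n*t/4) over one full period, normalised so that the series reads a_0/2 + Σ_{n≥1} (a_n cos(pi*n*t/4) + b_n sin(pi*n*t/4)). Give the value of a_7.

a_7 = 1/4 ∫_{-4}^{4} v(t) cos(7*pi*t/4) dt.
v is even and cos(7*pi*t/4) is even, so the integrand is even and a_7 = 1/2 ∫_0^{4} v(t) cos(7*pi*t/4) dt.
Integrating by parts (boundary term plus one more integral), an antiderivative of (3*t) cos(7*pi*t/4) is 12*t*sin(7*pi*t/4)/(7*pi) + 48*cos(7*pi*t/4)/(49*pi**2); evaluating from 0 to 4: ∫_{0}^{4} (3*t) cos(7*pi*t/4) dt = (-48/(49*pi**2)) - (48/(49*pi**2)) = -96/(49*pi**2).
Hence a_7 = (1/2)·(-96/(49*pi**2)) = -48/(49*pi**2).

-48/(49*pi**2)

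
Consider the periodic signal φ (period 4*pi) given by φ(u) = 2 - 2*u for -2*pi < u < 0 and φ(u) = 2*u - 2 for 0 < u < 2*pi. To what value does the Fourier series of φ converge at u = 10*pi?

u = 10*pi differs from u = 2*pi by 2 full period(s), and the series is 4*pi-periodic.
At u = 2*pi the one-sided limits are φ(2*pi^-) = -2 + 4*pi and φ(2*pi^+) = 2 + 4*pi.
By Dirichlet's theorem the series converges to their average, [(-2 + 4*pi) + (2 + 4*pi)]/2 = 4*pi.

4*pi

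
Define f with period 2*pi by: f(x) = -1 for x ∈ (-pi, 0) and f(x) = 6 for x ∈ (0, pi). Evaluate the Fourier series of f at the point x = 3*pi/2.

-1

x = 3*pi/2 differs from x = -pi/2 by 1 full period(s), and the series is 2*pi-periodic.
f is continuous at x = -pi/2 with value -1, so the series converges to -1 there.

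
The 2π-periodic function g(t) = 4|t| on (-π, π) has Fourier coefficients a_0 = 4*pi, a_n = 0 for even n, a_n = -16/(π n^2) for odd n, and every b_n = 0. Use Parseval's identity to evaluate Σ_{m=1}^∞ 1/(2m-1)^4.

pi**4/96

Parseval: a_0^2/2 + Σ a_n^2 = (1/π) ∫_{-π}^{π} g(t)^2 dt = 32*pi**2/3.
Subtract a_0^2/2 = 8*pi**2: Σ a_n^2 = 8*pi**2/3.
Only odd n contribute, with a_n^2 = 256/(π^2 n^4), so Σ_{m≥1} 1/(2m-1)^4 = π^2·(8*pi**2/3)/256 = pi**4/96.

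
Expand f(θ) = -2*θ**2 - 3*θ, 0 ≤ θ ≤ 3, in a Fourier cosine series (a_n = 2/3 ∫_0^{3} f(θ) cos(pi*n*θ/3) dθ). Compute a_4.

a_4 = 2/3 ∫_0^{3} (-2*θ**2 - 3*θ) cos(4*pi*θ/3) dθ.
Integrating by parts twice (tabular method), an antiderivative of (-2*θ**2 - 3*θ) cos(4*pi*θ/3) is -3*θ**2*sin(4*pi*θ/3)/(2*pi) - 9*θ*sin(4*pi*θ/3)/(4*pi) - 9*θ*cos(4*pi*θ/3)/(4*pi**2) + 27*sin(4*pi*θ/3)/(16*pi**3) - 27*cos(4*pi*θ/3)/(16*pi**2); evaluating from 0 to 3: ∫_{0}^{3} (-2*θ**2 - 3*θ) cos(4*pi*θ/3) dθ = (-135/(16*pi**2)) - (-27/(16*pi**2)) = -27/(4*pi**2).
Hence a_4 = (2/3)·(-27/(4*pi**2)) = -9/(2*pi**2).

-9/(2*pi**2)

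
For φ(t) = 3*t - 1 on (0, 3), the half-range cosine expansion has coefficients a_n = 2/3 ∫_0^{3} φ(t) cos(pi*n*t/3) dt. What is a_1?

a_1 = 2/3 ∫_0^{3} (3*t - 1) cos(pi*t/3) dt.
Integrating by parts (boundary term plus one more integral), an antiderivative of (3*t - 1) cos(pi*t/3) is 9*t*sin(pi*t/3)/pi - 3*sin(pi*t/3)/pi + 27*cos(pi*t/3)/pi**2; evaluating from 0 to 3: ∫_{0}^{3} (3*t - 1) cos(pi*t/3) dt = (-27/pi**2) - (27/pi**2) = -54/pi**2.
Hence a_1 = (2/3)·(-54/pi**2) = -36/pi**2.

-36/pi**2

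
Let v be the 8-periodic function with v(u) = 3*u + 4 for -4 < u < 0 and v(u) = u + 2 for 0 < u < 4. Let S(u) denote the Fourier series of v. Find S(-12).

u = -12 differs from u = -4 by -1 full period(s), and the series is 8-periodic.
At u = -4 the one-sided limits are v(-4^-) = 6 and v(-4^+) = -8.
By Dirichlet's theorem the series converges to their average, [(6) + (-8)]/2 = -1.

-1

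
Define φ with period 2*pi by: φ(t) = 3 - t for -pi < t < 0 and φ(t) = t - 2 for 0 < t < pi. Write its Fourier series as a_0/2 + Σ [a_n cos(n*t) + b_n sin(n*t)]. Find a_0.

a_0 = 1/pi ∫_{-pi}^{pi} φ(t) dt = 1/pi · (pi*(1 + pi)) = 1 + pi.

1 + pi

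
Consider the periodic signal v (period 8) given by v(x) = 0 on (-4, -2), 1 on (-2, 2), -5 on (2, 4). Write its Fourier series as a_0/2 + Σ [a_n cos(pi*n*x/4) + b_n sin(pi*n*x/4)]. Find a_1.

7/pi

a_1 = 1/4 ∫_{-4}^{4} v(x) cos(pi*x/4) dx.
Split the integral at the breakpoints.
∫_{-4}^{-2} (0) cos(pi*x/4) dx = 0.
Directly, an antiderivative of (1) cos(pi*x/4) is 4*sin(pi*x/4)/pi; evaluating from -2 to 2: ∫_{-2}^{2} (1) cos(pi*x/4) dx = (4/pi) - (-4/pi) = 8/pi.
Directly, an antiderivative of (-5) cos(pi*x/4) is -20*sin(pi*x/4)/pi; evaluating from 2 to 4: ∫_{2}^{4} (-5) cos(pi*x/4) dx = (0) - (-20/pi) = 20/pi.
Summing the pieces and multiplying by (1/4) gives a_1 = 7/pi.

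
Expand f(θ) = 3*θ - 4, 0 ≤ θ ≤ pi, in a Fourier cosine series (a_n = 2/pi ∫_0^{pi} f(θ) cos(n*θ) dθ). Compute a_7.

-12/(49*pi)

a_7 = 2/pi ∫_0^{pi} (3*θ - 4) cos(7*θ) dθ.
Integrating by parts (boundary term plus one more integral), an antiderivative of (3*θ - 4) cos(7*θ) is 3*θ*sin(7*θ)/7 - 4*sin(7*θ)/7 + 3*cos(7*θ)/49; evaluating from 0 to pi: ∫_{0}^{pi} (3*θ - 4) cos(7*θ) dθ = (-3/49) - (3/49) = -6/49.
Hence a_7 = (2/pi)·(-6/49) = -12/(49*pi).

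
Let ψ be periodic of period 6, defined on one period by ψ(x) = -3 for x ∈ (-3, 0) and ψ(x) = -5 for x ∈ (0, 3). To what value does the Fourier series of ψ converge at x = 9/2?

-3

x = 9/2 differs from x = -3/2 by 1 full period(s), and the series is 6-periodic.
ψ is continuous at x = -3/2 with value -3, so the series converges to -3 there.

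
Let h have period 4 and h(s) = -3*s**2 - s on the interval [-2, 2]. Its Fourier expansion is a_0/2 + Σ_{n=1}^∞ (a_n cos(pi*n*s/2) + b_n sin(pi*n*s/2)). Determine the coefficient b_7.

b_7 = 1/2 ∫_{-2}^{2} h(s) sin(7*pi*s/2) ds.
Integrating by parts twice (tabular method), an antiderivative of (-3*s**2 - s) sin(7*pi*s/2) is 6*s**2*cos(7*pi*s/2)/(7*pi) - 24*s*sin(7*pi*s/2)/(49*pi**2) + 2*s*cos(7*pi*s/2)/(7*pi) - 4*sin(7*pi*s/2)/(49*pi**2) - 48*cos(7*pi*s/2)/(343*pi**3); evaluating from -2 to 2: ∫_{-2}^{2} (-3*s**2 - s) sin(7*pi*s/2) ds = (-4/pi + 48/(343*pi**3)) - (4*(12 - 245*pi**2)/(343*pi**3)) = -8/(7*pi).
Hence b_7 = (1/2)·(-8/(7*pi)) = -4/(7*pi).

-4/(7*pi)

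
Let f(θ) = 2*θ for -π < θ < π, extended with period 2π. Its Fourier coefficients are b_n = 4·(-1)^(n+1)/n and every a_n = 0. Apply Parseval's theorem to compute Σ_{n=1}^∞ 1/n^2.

Parseval: Σ b_n^2 = (1/π) ∫_{-π}^{π} f(θ)^2 dθ = 8*pi**2/3.
Σ b_n^2 = Σ 16/n^2, so Σ 1/n^2 = (8*pi**2/3)/16 = pi**2/6.

pi**2/6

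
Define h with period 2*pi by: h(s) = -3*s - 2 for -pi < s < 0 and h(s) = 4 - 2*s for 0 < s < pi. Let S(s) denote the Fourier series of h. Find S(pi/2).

4 - pi

h is continuous at s = pi/2 with value 4 - pi, so the series converges to 4 - pi there.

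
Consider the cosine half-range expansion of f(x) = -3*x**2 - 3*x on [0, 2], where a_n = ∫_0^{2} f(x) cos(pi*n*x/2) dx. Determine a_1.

a_1 = ∫_0^{2} (-3*x**2 - 3*x) cos(pi*x/2) dx.
Integrating by parts twice (tabular method), an antiderivative of (-3*x**2 - 3*x) cos(pi*x/2) is -6*x**2*sin(pi*x/2)/pi - 6*x*sin(pi*x/2)/pi - 24*x*cos(pi*x/2)/pi**2 + 48*sin(pi*x/2)/pi**3 - 12*cos(pi*x/2)/pi**2; evaluating from 0 to 2: ∫_{0}^{2} (-3*x**2 - 3*x) cos(pi*x/2) dx = (60/pi**2) - (-12/pi**2) = 72/pi**2.
Hence a_1 = 72/pi**2.

72/pi**2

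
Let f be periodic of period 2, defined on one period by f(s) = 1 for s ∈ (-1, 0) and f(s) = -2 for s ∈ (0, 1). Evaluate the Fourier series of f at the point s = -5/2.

1

s = -5/2 differs from s = -1/2 by -1 full period(s), and the series is 2-periodic.
f is continuous at s = -1/2 with value 1, so the series converges to 1 there.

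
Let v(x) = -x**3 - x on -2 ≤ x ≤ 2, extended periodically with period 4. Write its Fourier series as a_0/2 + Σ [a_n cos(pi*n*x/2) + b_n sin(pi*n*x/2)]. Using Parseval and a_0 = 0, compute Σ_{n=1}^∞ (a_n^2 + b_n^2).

Parseval: a_0^2/2 + Σ_{n≥1} (a_n^2+b_n^2) = 1/2 ∫_{-2}^{2} v(x)^2 dx = 3544/105.
Subtract a_0^2/2 = 0: Σ (a_n^2+b_n^2) = 3544/105.

3544/105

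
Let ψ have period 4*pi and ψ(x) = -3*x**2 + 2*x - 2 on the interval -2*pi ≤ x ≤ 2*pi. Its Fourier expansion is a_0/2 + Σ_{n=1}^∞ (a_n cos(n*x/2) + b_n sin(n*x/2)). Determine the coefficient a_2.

a_2 = (1/(2*pi)) ∫_{-2*pi}^{2*pi} ψ(x) cos(x) dx.
Integrating by parts twice (tabular method), an antiderivative of (-3*x**2 + 2*x - 2) cos(x) is -3*x**2*sin(x) + 2*x*sin(x) - 6*x*cos(x) + 4*sin(x) + 2*cos(x); evaluating from -2*pi to 2*pi: ∫_{-2*pi}^{2*pi} (-3*x**2 + 2*x - 2) cos(x) dx = (2 - 12*pi) - (2 + 12*pi) = -24*pi.
Hence a_2 = (1/(2*pi))·(-24*pi) = -12.

-12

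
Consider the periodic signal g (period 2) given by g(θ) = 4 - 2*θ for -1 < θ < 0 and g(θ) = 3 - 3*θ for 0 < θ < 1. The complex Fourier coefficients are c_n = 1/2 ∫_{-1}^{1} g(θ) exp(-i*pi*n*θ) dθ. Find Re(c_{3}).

Since g is real-valued, Re(c_{3}) = 1/2 ∫_{-1}^{1} g(θ) cos(3*pi*θ) dθ = a_{3}/2.
Split the integral at the breakpoints.
Integrating by parts (boundary term plus one more integral), an antiderivative of (4 - 2*θ) cos(3*pi*θ) is -2*θ*sin(3*pi*θ)/(3*pi) + 4*sin(3*pi*θ)/(3*pi) - 2*cos(3*pi*θ)/(9*pi**2); evaluating from -1 to 0: ∫_{-1}^{0} (4 - 2*θ) cos(3*pi*θ) dθ = (-2/(9*pi**2)) - (2/(9*pi**2)) = -4/(9*pi**2).
Integrating by parts (boundary term plus one more integral), an antiderivative of (3 - 3*θ) cos(3*pi*θ) is -θ*sin(3*pi*θ)/pi + sin(3*pi*θ)/pi - cos(3*pi*θ)/(3*pi**2); evaluating from 0 to 1: ∫_{0}^{1} (3 - 3*θ) cos(3*pi*θ) dθ = (1/(3*pi**2)) - (-1/(3*pi**2)) = 2/(3*pi**2).
So ∫_{-1}^{1} g(θ) cos(3*pi*θ) dθ = 2/(9*pi**2).
Hence Re(c_{3}) = (1/2)·(2/(9*pi**2)) = 1/(9*pi**2).

1/(9*pi**2)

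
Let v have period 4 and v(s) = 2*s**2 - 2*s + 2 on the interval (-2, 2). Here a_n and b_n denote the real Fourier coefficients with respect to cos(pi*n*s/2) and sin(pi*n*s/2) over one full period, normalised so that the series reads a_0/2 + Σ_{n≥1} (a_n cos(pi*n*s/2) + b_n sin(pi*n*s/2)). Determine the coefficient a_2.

8/pi**2

a_2 = 1/2 ∫_{-2}^{2} v(s) cos(pi*s) ds.
Integrating by parts twice (tabular method), an antiderivative of (2*s**2 - 2*s + 2) cos(pi*s) is 2*s**2*sin(pi*s)/pi - 2*s*sin(pi*s)/pi + 4*s*cos(pi*s)/pi**2 - 4*sin(pi*s)/pi**3 + 2*sin(pi*s)/pi - 2*cos(pi*s)/pi**2; evaluating from -2 to 2: ∫_{-2}^{2} (2*s**2 - 2*s + 2) cos(pi*s) ds = (6/pi**2) - (-10/pi**2) = 16/pi**2.
Hence a_2 = (1/2)·(16/pi**2) = 8/pi**2.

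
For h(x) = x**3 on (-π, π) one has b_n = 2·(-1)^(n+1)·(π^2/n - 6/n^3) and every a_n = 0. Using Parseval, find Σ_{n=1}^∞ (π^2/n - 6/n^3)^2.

Parseval: Σ b_n^2 = (1/π) ∫_{-π}^{π} h(x)^2 dx = 2*pi**6/7.
b_n^2 = 4·(π^2/n - 6/n^3)^2, so the sum equals (2*pi**6/7)/4 = pi**6/14.

pi**6/14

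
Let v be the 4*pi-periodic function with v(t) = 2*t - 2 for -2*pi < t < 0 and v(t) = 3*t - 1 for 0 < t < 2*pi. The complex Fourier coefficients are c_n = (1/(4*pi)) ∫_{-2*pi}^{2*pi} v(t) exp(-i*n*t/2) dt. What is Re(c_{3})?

Since v is real-valued, Re(c_{3}) = (1/(4*pi)) ∫_{-2*pi}^{2*pi} v(t) cos(3*t/2) dt = a_{3}/2.
Split the integral at the breakpoints.
Integrating by parts (boundary term plus one more integral), an antiderivative of (2*t - 2) cos(3*t/2) is 4*t*sin(3*t/2)/3 - 4*sin(3*t/2)/3 + 8*cos(3*t/2)/9; evaluating from -2*pi to 0: ∫_{-2*pi}^{0} (2*t - 2) cos(3*t/2) dt = (8/9) - (-8/9) = 16/9.
Integrating by parts (boundary term plus one more integral), an antiderivative of (3*t - 1) cos(3*t/2) is 2*t*sin(3*t/2) - 2*sin(3*t/2)/3 + 4*cos(3*t/2)/3; evaluating from 0 to 2*pi: ∫_{0}^{2*pi} (3*t - 1) cos(3*t/2) dt = (-4/3) - (4/3) = -8/3.
So ∫_{-2*pi}^{2*pi} v(t) cos(3*t/2) dt = -8/9.
Hence Re(c_{3}) = (1/(4*pi))·(-8/9) = -2/(9*pi).

-2/(9*pi)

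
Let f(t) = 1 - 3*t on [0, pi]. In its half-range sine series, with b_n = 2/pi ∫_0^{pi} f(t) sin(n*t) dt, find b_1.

b_1 = 2/pi ∫_0^{pi} (1 - 3*t) sin(t) dt.
Integrating by parts (boundary term plus one more integral), an antiderivative of (1 - 3*t) sin(t) is 3*t*cos(t) - 3*sin(t) - cos(t); evaluating from 0 to pi: ∫_{0}^{pi} (1 - 3*t) sin(t) dt = (1 - 3*pi) - (-1) = 2 - 3*pi.
Hence b_1 = (2/pi)·(2 - 3*pi) = -6 + 4/pi.

-6 + 4/pi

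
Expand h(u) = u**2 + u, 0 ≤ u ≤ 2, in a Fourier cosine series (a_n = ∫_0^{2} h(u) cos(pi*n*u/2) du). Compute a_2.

4/pi**2

a_2 = ∫_0^{2} (u**2 + u) cos(pi*u) du.
Integrating by parts twice (tabular method), an antiderivative of (u**2 + u) cos(pi*u) is u**2*sin(pi*u)/pi + u*sin(pi*u)/pi + 2*u*cos(pi*u)/pi**2 - 2*sin(pi*u)/pi**3 + cos(pi*u)/pi**2; evaluating from 0 to 2: ∫_{0}^{2} (u**2 + u) cos(pi*u) du = (5/pi**2) - (pi**(-2)) = 4/pi**2.
Hence a_2 = 4/pi**2.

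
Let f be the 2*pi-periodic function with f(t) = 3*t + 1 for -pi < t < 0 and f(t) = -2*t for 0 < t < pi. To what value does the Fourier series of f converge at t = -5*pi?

t = -5*pi differs from t = -pi by -2 full period(s), and the series is 2*pi-periodic.
At t = -pi the one-sided limits are f(-pi^-) = -2*pi and f(-pi^+) = 1 - 3*pi.
By Dirichlet's theorem the series converges to their average, [(-2*pi) + (1 - 3*pi)]/2 = 1/2 - 5*pi/2.

1/2 - 5*pi/2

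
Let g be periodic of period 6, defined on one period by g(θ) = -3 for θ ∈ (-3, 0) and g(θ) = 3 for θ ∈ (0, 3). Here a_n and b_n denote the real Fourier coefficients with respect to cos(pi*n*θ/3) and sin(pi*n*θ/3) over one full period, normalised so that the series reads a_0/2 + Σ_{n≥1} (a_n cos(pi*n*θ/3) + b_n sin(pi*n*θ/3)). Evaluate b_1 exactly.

b_1 = 1/3 ∫_{-3}^{3} g(θ) sin(pi*θ/3) dθ.
g is odd and sin(pi*θ/3) is odd, so the integrand is even and b_1 = 2/3 ∫_0^{3} g(θ) sin(pi*θ/3) dθ.
Directly, an antiderivative of (3) sin(pi*θ/3) is -9*cos(pi*θ/3)/pi; evaluating from 0 to 3: ∫_{0}^{3} (3) sin(pi*θ/3) dθ = (9/pi) - (-9/pi) = 18/pi.
Hence b_1 = (2/3)·(18/pi) = 12/pi.

12/pi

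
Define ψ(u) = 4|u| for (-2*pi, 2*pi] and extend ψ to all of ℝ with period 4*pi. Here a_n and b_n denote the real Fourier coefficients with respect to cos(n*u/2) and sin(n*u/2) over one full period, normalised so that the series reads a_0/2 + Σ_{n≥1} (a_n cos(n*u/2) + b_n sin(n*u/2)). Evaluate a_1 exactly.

-32/pi

a_1 = (1/(2*pi)) ∫_{-2*pi}^{2*pi} ψ(u) cos(u/2) du.
ψ is even and cos(u/2) is even, so the integrand is even and a_1 = 1/pi ∫_0^{2*pi} ψ(u) cos(u/2) du.
Integrating by parts (boundary term plus one more integral), an antiderivative of (4*u) cos(u/2) is 8*u*sin(u/2) + 16*cos(u/2); evaluating from 0 to 2*pi: ∫_{0}^{2*pi} (4*u) cos(u/2) du = (-16) - (16) = -32.
Hence a_1 = (1/pi)·(-32) = -32/pi.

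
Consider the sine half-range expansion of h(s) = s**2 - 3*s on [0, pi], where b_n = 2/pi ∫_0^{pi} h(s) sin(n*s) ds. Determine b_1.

-6 - 8/pi + 2*pi

b_1 = 2/pi ∫_0^{pi} (s**2 - 3*s) sin(s) ds.
Integrating by parts twice (tabular method), an antiderivative of (s**2 - 3*s) sin(s) is -s**2*cos(s) + 2*s*sin(s) + 3*s*cos(s) - 3*sin(s) + 2*cos(s); evaluating from 0 to pi: ∫_{0}^{pi} (s**2 - 3*s) sin(s) ds = (-3*pi - 2 + pi**2) - (2) = -3*pi - 4 + pi**2.
Hence b_1 = (2/pi)·(-3*pi - 4 + pi**2) = -6 - 8/pi + 2*pi.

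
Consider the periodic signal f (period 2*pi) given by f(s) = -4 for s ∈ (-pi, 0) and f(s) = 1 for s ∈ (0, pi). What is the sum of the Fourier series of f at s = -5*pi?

-3/2

s = -5*pi differs from s = -pi by -2 full period(s), and the series is 2*pi-periodic.
At s = -pi the one-sided limits are f(-pi^-) = 1 and f(-pi^+) = -4.
By Dirichlet's theorem the series converges to their average, [(1) + (-4)]/2 = -3/2.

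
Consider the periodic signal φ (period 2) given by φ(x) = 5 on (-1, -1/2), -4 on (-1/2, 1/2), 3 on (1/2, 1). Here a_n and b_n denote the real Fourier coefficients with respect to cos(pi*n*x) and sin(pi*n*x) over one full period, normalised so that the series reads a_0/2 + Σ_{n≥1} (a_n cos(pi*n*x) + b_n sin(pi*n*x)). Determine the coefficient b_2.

2/pi

b_2 = ∫_{-1}^{1} φ(x) sin(2*pi*x) dx.
Split the integral at the breakpoints.
Directly, an antiderivative of (5) sin(2*pi*x) is -5*cos(2*pi*x)/(2*pi); evaluating from -1 to -1/2: ∫_{-1}^{-1/2} (5) sin(2*pi*x) dx = (5/(2*pi)) - (-5/(2*pi)) = 5/pi.
Directly, an antiderivative of (-4) sin(2*pi*x) is 2*cos(2*pi*x)/pi; evaluating from -1/2 to 1/2: ∫_{-1/2}^{1/2} (-4) sin(2*pi*x) dx = (-2/pi) - (-2/pi) = 0.
Directly, an antiderivative of (3) sin(2*pi*x) is -3*cos(2*pi*x)/(2*pi); evaluating from 1/2 to 1: ∫_{1/2}^{1} (3) sin(2*pi*x) dx = (-3/(2*pi)) - (3/(2*pi)) = -3/pi.
Summing the pieces gives b_2 = 2/pi.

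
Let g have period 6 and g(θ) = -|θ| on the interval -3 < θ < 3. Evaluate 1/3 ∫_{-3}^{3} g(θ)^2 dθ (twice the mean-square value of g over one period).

6

1/3 ∫_{-3}^{3} g(θ)^2 dθ = 1/3 · (18) = 6.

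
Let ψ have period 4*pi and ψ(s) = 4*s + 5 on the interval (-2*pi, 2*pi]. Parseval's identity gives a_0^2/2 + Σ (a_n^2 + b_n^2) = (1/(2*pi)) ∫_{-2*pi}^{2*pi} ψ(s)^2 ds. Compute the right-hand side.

50 + 128*pi**2/3

(1/(2*pi)) ∫_{-2*pi}^{2*pi} ψ(s)^2 ds = (1/(2*pi)) · (100*pi + 256*pi**3/3) = 50 + 128*pi**2/3.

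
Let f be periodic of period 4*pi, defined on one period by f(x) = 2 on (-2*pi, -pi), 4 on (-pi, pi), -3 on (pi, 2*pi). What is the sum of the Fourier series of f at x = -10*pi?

x = -10*pi differs from x = -2*pi by -2 full period(s), and the series is 4*pi-periodic.
At x = -2*pi the one-sided limits are f(-2*pi^-) = -3 and f(-2*pi^+) = 2.
By Dirichlet's theorem the series converges to their average, [(-3) + (2)]/2 = -1/2.

-1/2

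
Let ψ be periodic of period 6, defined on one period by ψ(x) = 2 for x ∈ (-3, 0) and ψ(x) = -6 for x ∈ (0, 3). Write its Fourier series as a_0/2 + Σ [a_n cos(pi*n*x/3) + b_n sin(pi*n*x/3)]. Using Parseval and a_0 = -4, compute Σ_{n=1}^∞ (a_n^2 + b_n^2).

Parseval: a_0^2/2 + Σ_{n≥1} (a_n^2+b_n^2) = 1/3 ∫_{-3}^{3} ψ(x)^2 dx = 40.
Subtract a_0^2/2 = 8: Σ (a_n^2+b_n^2) = 32.

32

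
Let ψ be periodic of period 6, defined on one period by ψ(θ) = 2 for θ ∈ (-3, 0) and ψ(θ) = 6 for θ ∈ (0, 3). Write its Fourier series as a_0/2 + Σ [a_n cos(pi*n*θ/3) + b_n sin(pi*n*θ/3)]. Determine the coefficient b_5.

b_5 = 1/3 ∫_{-3}^{3} ψ(θ) sin(5*pi*θ/3) dθ.
Split the integral at the breakpoints.
Directly, an antiderivative of (2) sin(5*pi*θ/3) is -6*cos(5*pi*θ/3)/(5*pi); evaluating from -3 to 0: ∫_{-3}^{0} (2) sin(5*pi*θ/3) dθ = (-6/(5*pi)) - (6/(5*pi)) = -12/(5*pi).
Directly, an antiderivative of (6) sin(5*pi*θ/3) is -18*cos(5*pi*θ/3)/(5*pi); evaluating from 0 to 3: ∫_{0}^{3} (6) sin(5*pi*θ/3) dθ = (18/(5*pi)) - (-18/(5*pi)) = 36/(5*pi).
Summing the pieces and multiplying by (1/3) gives b_5 = 8/(5*pi).

8/(5*pi)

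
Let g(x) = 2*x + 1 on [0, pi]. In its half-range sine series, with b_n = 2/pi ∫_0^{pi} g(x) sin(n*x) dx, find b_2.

-2

b_2 = 2/pi ∫_0^{pi} (2*x + 1) sin(2*x) dx.
Integrating by parts (boundary term plus one more integral), an antiderivative of (2*x + 1) sin(2*x) is -x*cos(2*x) + sin(2*x)/2 - cos(2*x)/2; evaluating from 0 to pi: ∫_{0}^{pi} (2*x + 1) sin(2*x) dx = (-pi - 1/2) - (-1/2) = -pi.
Hence b_2 = (2/pi)·(-pi) = -2.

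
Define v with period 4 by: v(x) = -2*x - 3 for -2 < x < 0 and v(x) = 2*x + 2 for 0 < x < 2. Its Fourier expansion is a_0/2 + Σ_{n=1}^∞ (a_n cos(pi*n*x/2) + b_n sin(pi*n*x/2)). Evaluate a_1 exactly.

-16/pi**2

a_1 = 1/2 ∫_{-2}^{2} v(x) cos(pi*x/2) dx.
Split the integral at the breakpoints.
Integrating by parts (boundary term plus one more integral), an antiderivative of (-2*x - 3) cos(pi*x/2) is -4*x*sin(pi*x/2)/pi - 6*sin(pi*x/2)/pi - 8*cos(pi*x/2)/pi**2; evaluating from -2 to 0: ∫_{-2}^{0} (-2*x - 3) cos(pi*x/2) dx = (-8/pi**2) - (8/pi**2) = -16/pi**2.
Integrating by parts (boundary term plus one more integral), an antiderivative of (2*x + 2) cos(pi*x/2) is 4*x*sin(pi*x/2)/pi + 4*sin(pi*x/2)/pi + 8*cos(pi*x/2)/pi**2; evaluating from 0 to 2: ∫_{0}^{2} (2*x + 2) cos(pi*x/2) dx = (-8/pi**2) - (8/pi**2) = -16/pi**2.
Summing the pieces and multiplying by (1/2) gives a_1 = -16/pi**2.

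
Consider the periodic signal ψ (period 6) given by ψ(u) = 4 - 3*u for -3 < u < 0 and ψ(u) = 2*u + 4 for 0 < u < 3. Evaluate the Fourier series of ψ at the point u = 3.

23/2

u = 3 differs from u = -3 by 1 full period(s), and the series is 6-periodic.
At u = -3 the one-sided limits are ψ(-3^-) = 10 and ψ(-3^+) = 13.
By Dirichlet's theorem the series converges to their average, [(10) + (13)]/2 = 23/2.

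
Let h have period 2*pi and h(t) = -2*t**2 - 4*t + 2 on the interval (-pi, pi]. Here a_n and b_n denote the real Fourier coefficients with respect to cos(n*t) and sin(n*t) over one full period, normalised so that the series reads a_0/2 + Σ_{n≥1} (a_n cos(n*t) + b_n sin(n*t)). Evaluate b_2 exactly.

b_2 = 1/pi ∫_{-pi}^{pi} h(t) sin(2*t) dt.
Integrating by parts twice (tabular method), an antiderivative of (-2*t**2 - 4*t + 2) sin(2*t) is t**2*cos(2*t) - t*sin(2*t) + 2*t*cos(2*t) - sin(2*t) - 3*cos(2*t)/2; evaluating from -pi to pi: ∫_{-pi}^{pi} (-2*t**2 - 4*t + 2) sin(2*t) dt = (-3/2 + 2*pi + pi**2) - (-2*pi - 3/2 + pi**2) = 4*pi.
Hence b_2 = (1/pi)·(4*pi) = 4.

4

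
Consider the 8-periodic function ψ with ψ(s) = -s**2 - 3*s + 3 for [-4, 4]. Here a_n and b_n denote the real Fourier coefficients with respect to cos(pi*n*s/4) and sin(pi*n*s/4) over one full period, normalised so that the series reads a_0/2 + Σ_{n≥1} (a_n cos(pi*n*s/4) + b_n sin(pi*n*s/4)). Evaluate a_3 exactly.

a_3 = 1/4 ∫_{-4}^{4} ψ(s) cos(3*pi*s/4) ds.
Integrating by parts twice (tabular method), an antiderivative of (-s**2 - 3*s + 3) cos(3*pi*s/4) is -4*s**2*sin(3*pi*s/4)/(3*pi) - 4*s*sin(3*pi*s/4)/pi - 32*s*cos(3*pi*s/4)/(9*pi**2) + 128*sin(3*pi*s/4)/(27*pi**3) + 4*sin(3*pi*s/4)/pi - 16*cos(3*pi*s/4)/(3*pi**2); evaluating from -4 to 4: ∫_{-4}^{4} (-s**2 - 3*s + 3) cos(3*pi*s/4) ds = (176/(9*pi**2)) - (-80/(9*pi**2)) = 256/(9*pi**2).
Hence a_3 = (1/4)·(256/(9*pi**2)) = 64/(9*pi**2).

64/(9*pi**2)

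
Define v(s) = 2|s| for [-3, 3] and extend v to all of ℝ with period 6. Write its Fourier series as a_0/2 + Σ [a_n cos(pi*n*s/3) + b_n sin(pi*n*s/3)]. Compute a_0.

a_0 = 1/3 ∫_{-3}^{3} v(s) ds = 1/3 · (18) = 6.

6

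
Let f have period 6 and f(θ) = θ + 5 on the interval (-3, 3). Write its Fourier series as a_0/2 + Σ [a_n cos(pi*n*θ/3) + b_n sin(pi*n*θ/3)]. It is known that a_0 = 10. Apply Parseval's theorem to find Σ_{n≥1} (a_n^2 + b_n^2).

Parseval: a_0^2/2 + Σ_{n≥1} (a_n^2+b_n^2) = 1/3 ∫_{-3}^{3} f(θ)^2 dθ = 56.
Subtract a_0^2/2 = 50: Σ (a_n^2+b_n^2) = 6.

6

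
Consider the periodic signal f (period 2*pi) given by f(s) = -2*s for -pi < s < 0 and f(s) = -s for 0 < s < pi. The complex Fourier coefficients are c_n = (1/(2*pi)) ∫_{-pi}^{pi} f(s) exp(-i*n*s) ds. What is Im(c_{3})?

Since f is real-valued, Im(c_{3}) = -(1/(2*pi)) ∫_{-pi}^{pi} f(s) sin(3*s) ds = -b_{3}/2.
Split the integral at the breakpoints.
Integrating by parts (boundary term plus one more integral), an antiderivative of (-2*s) sin(3*s) is 2*s*cos(3*s)/3 - 2*sin(3*s)/9; evaluating from -pi to 0: ∫_{-pi}^{0} (-2*s) sin(3*s) ds = (0) - (2*pi/3) = -2*pi/3.
Integrating by parts (boundary term plus one more integral), an antiderivative of (-s) sin(3*s) is s*cos(3*s)/3 - sin(3*s)/9; evaluating from 0 to pi: ∫_{0}^{pi} (-s) sin(3*s) ds = (-pi/3) - (0) = -pi/3.
So ∫_{-pi}^{pi} f(s) sin(3*s) ds = -pi.
Hence Im(c_{3}) = (-1/(2*pi))·(-pi) = 1/2.

1/2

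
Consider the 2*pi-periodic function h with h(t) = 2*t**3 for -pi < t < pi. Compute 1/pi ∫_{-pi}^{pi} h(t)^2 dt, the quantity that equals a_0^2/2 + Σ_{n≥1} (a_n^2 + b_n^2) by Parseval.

8*pi**6/7

1/pi ∫_{-pi}^{pi} h(t)^2 dt = 1/pi · (8*pi**7/7) = 8*pi**6/7.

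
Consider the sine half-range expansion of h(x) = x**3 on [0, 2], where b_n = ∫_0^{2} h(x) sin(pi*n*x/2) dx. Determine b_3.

b_3 = ∫_0^{2} (x**3) sin(3*pi*x/2) dx.
Integrating by parts three times (tabular method), an antiderivative of (x**3) sin(3*pi*x/2) is -2*x**3*cos(3*pi*x/2)/(3*pi) + 4*x**2*sin(3*pi*x/2)/(3*pi**2) + 16*x*cos(3*pi*x/2)/(9*pi**3) - 32*sin(3*pi*x/2)/(27*pi**4); evaluating from 0 to 2: ∫_{0}^{2} (x**3) sin(3*pi*x/2) dx = (16*(-2 + 3*pi**2)/(9*pi**3)) - (0) = 16*(-2 + 3*pi**2)/(9*pi**3).
Hence b_3 = 16*(-2 + 3*pi**2)/(9*pi**3).

16*(-2 + 3*pi**2)/(9*pi**3)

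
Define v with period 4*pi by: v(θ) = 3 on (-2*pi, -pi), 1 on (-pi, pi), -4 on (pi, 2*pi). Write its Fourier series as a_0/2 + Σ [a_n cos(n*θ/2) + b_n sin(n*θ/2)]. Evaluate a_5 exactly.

a_5 = (1/(2*pi)) ∫_{-2*pi}^{2*pi} v(θ) cos(5*θ/2) dθ.
Split the integral at the breakpoints.
Directly, an antiderivative of (3) cos(5*θ/2) is 6*sin(5*θ/2)/5; evaluating from -2*pi to -pi: ∫_{-2*pi}^{-pi} (3) cos(5*θ/2) dθ = (-6/5) - (0) = -6/5.
Directly, an antiderivative of (1) cos(5*θ/2) is 2*sin(5*θ/2)/5; evaluating from -pi to pi: ∫_{-pi}^{pi} (1) cos(5*θ/2) dθ = (2/5) - (-2/5) = 4/5.
Directly, an antiderivative of (-4) cos(5*θ/2) is -8*sin(5*θ/2)/5; evaluating from pi to 2*pi: ∫_{pi}^{2*pi} (-4) cos(5*θ/2) dθ = (0) - (-8/5) = 8/5.
Summing the pieces and multiplying by (1/(2*pi)) gives a_5 = 3/(5*pi).

3/(5*pi)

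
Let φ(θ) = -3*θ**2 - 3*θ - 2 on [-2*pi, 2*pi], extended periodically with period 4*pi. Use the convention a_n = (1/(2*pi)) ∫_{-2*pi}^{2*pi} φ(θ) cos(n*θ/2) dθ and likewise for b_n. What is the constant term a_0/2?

-4*pi**2 - 2

a_0 = (1/(2*pi)) ∫_{-2*pi}^{2*pi} φ(θ) dθ = (1/(2*pi)) · (-16*pi**3 - 8*pi) = -8*pi**2 - 4.
So the constant term a_0/2 = -4*pi**2 - 2.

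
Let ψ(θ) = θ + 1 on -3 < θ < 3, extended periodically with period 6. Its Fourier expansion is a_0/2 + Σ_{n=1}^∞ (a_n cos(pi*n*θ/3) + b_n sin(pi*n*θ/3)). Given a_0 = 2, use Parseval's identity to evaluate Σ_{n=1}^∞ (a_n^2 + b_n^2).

6

Parseval: a_0^2/2 + Σ_{n≥1} (a_n^2+b_n^2) = 1/3 ∫_{-3}^{3} ψ(θ)^2 dθ = 8.
Subtract a_0^2/2 = 2: Σ (a_n^2+b_n^2) = 6.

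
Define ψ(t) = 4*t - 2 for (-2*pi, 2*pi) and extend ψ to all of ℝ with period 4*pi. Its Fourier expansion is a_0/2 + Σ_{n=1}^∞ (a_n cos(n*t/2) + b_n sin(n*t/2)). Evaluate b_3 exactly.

16/3

b_3 = (1/(2*pi)) ∫_{-2*pi}^{2*pi} ψ(t) sin(3*t/2) dt.
Integrating by parts (boundary term plus one more integral), an antiderivative of (4*t - 2) sin(3*t/2) is -8*t*cos(3*t/2)/3 + 16*sin(3*t/2)/9 + 4*cos(3*t/2)/3; evaluating from -2*pi to 2*pi: ∫_{-2*pi}^{2*pi} (4*t - 2) sin(3*t/2) dt = (-4/3 + 16*pi/3) - (-16*pi/3 - 4/3) = 32*pi/3.
Hence b_3 = (1/(2*pi))·(32*pi/3) = 16/3.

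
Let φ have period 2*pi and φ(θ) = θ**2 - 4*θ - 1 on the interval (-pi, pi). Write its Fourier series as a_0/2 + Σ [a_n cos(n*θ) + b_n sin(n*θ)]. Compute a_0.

-2 + 2*pi**2/3

a_0 = 1/pi ∫_{-pi}^{pi} φ(θ) dθ = 1/pi · (2*pi*(-3 + pi**2)/3) = -2 + 2*pi**2/3.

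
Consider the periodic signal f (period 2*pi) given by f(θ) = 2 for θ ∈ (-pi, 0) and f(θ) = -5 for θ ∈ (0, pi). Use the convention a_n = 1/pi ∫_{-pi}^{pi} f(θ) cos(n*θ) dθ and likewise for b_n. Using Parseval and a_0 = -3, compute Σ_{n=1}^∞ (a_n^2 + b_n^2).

49/2

Parseval: a_0^2/2 + Σ_{n≥1} (a_n^2+b_n^2) = 1/pi ∫_{-pi}^{pi} f(θ)^2 dθ = 29.
Subtract a_0^2/2 = 9/2: Σ (a_n^2+b_n^2) = 49/2.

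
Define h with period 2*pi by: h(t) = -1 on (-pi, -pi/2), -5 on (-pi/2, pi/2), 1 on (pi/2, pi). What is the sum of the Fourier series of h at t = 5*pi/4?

t = 5*pi/4 differs from t = -3*pi/4 by 1 full period(s), and the series is 2*pi-periodic.
h is continuous at t = -3*pi/4 with value -1, so the series converges to -1 there.

-1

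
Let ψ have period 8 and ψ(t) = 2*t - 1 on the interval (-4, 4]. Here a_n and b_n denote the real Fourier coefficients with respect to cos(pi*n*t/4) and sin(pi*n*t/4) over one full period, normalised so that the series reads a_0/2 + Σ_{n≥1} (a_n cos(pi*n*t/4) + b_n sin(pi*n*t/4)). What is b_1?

16/pi

b_1 = 1/4 ∫_{-4}^{4} ψ(t) sin(pi*t/4) dt.
Integrating by parts (boundary term plus one more integral), an antiderivative of (2*t - 1) sin(pi*t/4) is -8*t*cos(pi*t/4)/pi + 32*sin(pi*t/4)/pi**2 + 4*cos(pi*t/4)/pi; evaluating from -4 to 4: ∫_{-4}^{4} (2*t - 1) sin(pi*t/4) dt = (28/pi) - (-36/pi) = 64/pi.
Hence b_1 = (1/4)·(64/pi) = 16/pi.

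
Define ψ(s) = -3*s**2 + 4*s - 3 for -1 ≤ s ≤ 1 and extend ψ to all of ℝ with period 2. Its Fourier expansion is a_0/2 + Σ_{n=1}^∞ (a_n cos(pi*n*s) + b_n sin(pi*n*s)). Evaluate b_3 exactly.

b_3 = ∫_{-1}^{1} ψ(s) sin(3*pi*s) ds.
Integrating by parts twice (tabular method), an antiderivative of (-3*s**2 + 4*s - 3) sin(3*pi*s) is s**2*cos(3*pi*s)/pi - 2*s*sin(3*pi*s)/(3*pi**2) - 4*s*cos(3*pi*s)/(3*pi) + 4*sin(3*pi*s)/(9*pi**2) - 2*cos(3*pi*s)/(9*pi**3) + cos(3*pi*s)/pi; evaluating from -1 to 1: ∫_{-1}^{1} (-3*s**2 + 4*s - 3) sin(3*pi*s) ds = (2*(1 - 3*pi**2)/(9*pi**3)) - (2*(1 - 15*pi**2)/(9*pi**3)) = 8/(3*pi).
Hence b_3 = 8/(3*pi).

8/(3*pi)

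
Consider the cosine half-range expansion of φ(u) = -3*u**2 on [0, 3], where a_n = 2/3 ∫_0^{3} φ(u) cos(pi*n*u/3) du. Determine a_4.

a_4 = 2/3 ∫_0^{3} (-3*u**2) cos(4*pi*u/3) du.
Integrating by parts twice (tabular method), an antiderivative of (-3*u**2) cos(4*pi*u/3) is -9*u**2*sin(4*pi*u/3)/(4*pi) - 27*u*cos(4*pi*u/3)/(8*pi**2) + 81*sin(4*pi*u/3)/(32*pi**3); evaluating from 0 to 3: ∫_{0}^{3} (-3*u**2) cos(4*pi*u/3) du = (-81/(8*pi**2)) - (0) = -81/(8*pi**2).
Hence a_4 = (2/3)·(-81/(8*pi**2)) = -27/(4*pi**2).

-27/(4*pi**2)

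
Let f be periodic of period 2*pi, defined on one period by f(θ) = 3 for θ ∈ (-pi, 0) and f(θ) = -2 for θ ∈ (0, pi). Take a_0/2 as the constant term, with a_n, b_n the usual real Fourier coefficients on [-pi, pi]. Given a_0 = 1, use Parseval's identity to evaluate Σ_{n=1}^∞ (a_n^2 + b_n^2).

25/2

Parseval: a_0^2/2 + Σ_{n≥1} (a_n^2+b_n^2) = 1/pi ∫_{-pi}^{pi} f(θ)^2 dθ = 13.
Subtract a_0^2/2 = 1/2: Σ (a_n^2+b_n^2) = 25/2.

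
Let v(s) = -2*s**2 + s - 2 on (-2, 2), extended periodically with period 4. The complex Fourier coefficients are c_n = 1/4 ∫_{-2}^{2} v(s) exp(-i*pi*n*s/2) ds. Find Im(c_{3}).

-2/(3*pi)

Since v is real-valued, Im(c_{3}) = -1/4 ∫_{-2}^{2} v(s) sin(3*pi*s/2) ds = -b_{3}/2.
Integrating by parts twice (tabular method), an antiderivative of (-2*s**2 + s - 2) sin(3*pi*s/2) is 4*s**2*cos(3*pi*s/2)/(3*pi) - 16*s*sin(3*pi*s/2)/(9*pi**2) - 2*s*cos(3*pi*s/2)/(3*pi) + 4*sin(3*pi*s/2)/(9*pi**2) - 32*cos(3*pi*s/2)/(27*pi**3) + 4*cos(3*pi*s/2)/(3*pi); evaluating from -2 to 2: ∫_{-2}^{2} (-2*s**2 + s - 2) sin(3*pi*s/2) ds = (16*(2 - 9*pi**2)/(27*pi**3)) - (-8/pi + 32/(27*pi**3)) = 8/(3*pi).
Hence Im(c_{3}) = (-1/4)·(8/(3*pi)) = -2/(3*pi).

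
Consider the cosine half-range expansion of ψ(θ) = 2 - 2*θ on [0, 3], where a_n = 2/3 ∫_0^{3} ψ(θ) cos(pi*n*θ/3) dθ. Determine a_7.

a_7 = 2/3 ∫_0^{3} (2 - 2*θ) cos(7*pi*θ/3) dθ.
Integrating by parts (boundary term plus one more integral), an antiderivative of (2 - 2*θ) cos(7*pi*θ/3) is -6*θ*sin(7*pi*θ/3)/(7*pi) + 6*sin(7*pi*θ/3)/(7*pi) - 18*cos(7*pi*θ/3)/(49*pi**2); evaluating from 0 to 3: ∫_{0}^{3} (2 - 2*θ) cos(7*pi*θ/3) dθ = (18/(49*pi**2)) - (-18/(49*pi**2)) = 36/(49*pi**2).
Hence a_7 = (2/3)·(36/(49*pi**2)) = 24/(49*pi**2).

24/(49*pi**2)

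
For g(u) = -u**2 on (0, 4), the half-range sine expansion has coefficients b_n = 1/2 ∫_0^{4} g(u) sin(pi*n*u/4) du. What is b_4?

b_4 = 1/2 ∫_0^{4} (-u**2) sin(pi*u) du.
Integrating by parts twice (tabular method), an antiderivative of (-u**2) sin(pi*u) is u**2*cos(pi*u)/pi - 2*u*sin(pi*u)/pi**2 - 2*cos(pi*u)/pi**3; evaluating from 0 to 4: ∫_{0}^{4} (-u**2) sin(pi*u) du = (-2/pi**3 + 16/pi) - (-2/pi**3) = 16/pi.
Hence b_4 = (1/2)·(16/pi) = 8/pi.

8/pi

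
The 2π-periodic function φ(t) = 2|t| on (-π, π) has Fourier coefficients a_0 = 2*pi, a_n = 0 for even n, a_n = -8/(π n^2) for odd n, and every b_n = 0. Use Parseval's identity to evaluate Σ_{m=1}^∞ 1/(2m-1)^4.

Parseval: a_0^2/2 + Σ a_n^2 = (1/π) ∫_{-π}^{π} φ(t)^2 dt = 8*pi**2/3.
Subtract a_0^2/2 = 2*pi**2: Σ a_n^2 = 2*pi**2/3.
Only odd n contribute, with a_n^2 = 64/(π^2 n^4), so Σ_{m≥1} 1/(2m-1)^4 = π^2·(2*pi**2/3)/64 = pi**4/96.

pi**4/96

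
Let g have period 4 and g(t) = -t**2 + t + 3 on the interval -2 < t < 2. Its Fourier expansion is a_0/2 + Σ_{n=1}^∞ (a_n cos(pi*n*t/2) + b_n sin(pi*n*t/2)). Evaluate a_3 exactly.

16/(9*pi**2)

a_3 = 1/2 ∫_{-2}^{2} g(t) cos(3*pi*t/2) dt.
Integrating by parts twice (tabular method), an antiderivative of (-t**2 + t + 3) cos(3*pi*t/2) is -2*t**2*sin(3*pi*t/2)/(3*pi) + 2*t*sin(3*pi*t/2)/(3*pi) - 8*t*cos(3*pi*t/2)/(9*pi**2) + 16*sin(3*pi*t/2)/(27*pi**3) + 2*sin(3*pi*t/2)/pi + 4*cos(3*pi*t/2)/(9*pi**2); evaluating from -2 to 2: ∫_{-2}^{2} (-t**2 + t + 3) cos(3*pi*t/2) dt = (4/(3*pi**2)) - (-20/(9*pi**2)) = 32/(9*pi**2).
Hence a_3 = (1/2)·(32/(9*pi**2)) = 16/(9*pi**2).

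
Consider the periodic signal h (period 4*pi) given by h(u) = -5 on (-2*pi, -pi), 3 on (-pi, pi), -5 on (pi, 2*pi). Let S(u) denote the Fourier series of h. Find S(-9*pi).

-1

u = -9*pi differs from u = -pi by -2 full period(s), and the series is 4*pi-periodic.
At u = -pi the one-sided limits are h(-pi^-) = -5 and h(-pi^+) = 3.
By Dirichlet's theorem the series converges to their average, [(-5) + (3)]/2 = -1.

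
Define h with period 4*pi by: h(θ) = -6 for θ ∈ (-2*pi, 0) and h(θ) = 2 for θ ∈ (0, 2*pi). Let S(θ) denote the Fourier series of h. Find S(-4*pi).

θ = -4*pi differs from θ = 0 by -1 full period(s), and the series is 4*pi-periodic.
At θ = 0 the one-sided limits are h(0^-) = -6 and h(0^+) = 2.
By Dirichlet's theorem the series converges to their average, [(-6) + (2)]/2 = -2.

-2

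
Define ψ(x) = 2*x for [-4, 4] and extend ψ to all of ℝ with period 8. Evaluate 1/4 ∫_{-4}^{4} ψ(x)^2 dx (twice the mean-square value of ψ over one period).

1/4 ∫_{-4}^{4} ψ(x)^2 dx = 1/4 · (512/3) = 128/3.

128/3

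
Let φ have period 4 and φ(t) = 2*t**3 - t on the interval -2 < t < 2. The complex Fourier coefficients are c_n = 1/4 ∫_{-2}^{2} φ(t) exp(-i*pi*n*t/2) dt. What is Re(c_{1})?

Since φ is real-valued, Re(c_{1}) = 1/4 ∫_{-2}^{2} φ(t) cos(pi*t/2) dt = a_{1}/2.
(φ is odd, so the integrand is odd over a symmetric interval and the integral vanishes.)

0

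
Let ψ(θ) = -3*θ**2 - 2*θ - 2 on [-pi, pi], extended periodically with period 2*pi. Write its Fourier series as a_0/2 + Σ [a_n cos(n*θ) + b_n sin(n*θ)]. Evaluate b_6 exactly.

2/3

b_6 = 1/pi ∫_{-pi}^{pi} ψ(θ) sin(6*θ) dθ.
Integrating by parts twice (tabular method), an antiderivative of (-3*θ**2 - 2*θ - 2) sin(6*θ) is θ**2*cos(6*θ)/2 - θ*sin(6*θ)/6 + θ*cos(6*θ)/3 - sin(6*θ)/18 + 11*cos(6*θ)/36; evaluating from -pi to pi: ∫_{-pi}^{pi} (-3*θ**2 - 2*θ - 2) sin(6*θ) dθ = (11/36 + pi/3 + pi**2/2) - (-pi/3 + 11/36 + pi**2/2) = 2*pi/3.
Hence b_6 = (1/pi)·(2*pi/3) = 2/3.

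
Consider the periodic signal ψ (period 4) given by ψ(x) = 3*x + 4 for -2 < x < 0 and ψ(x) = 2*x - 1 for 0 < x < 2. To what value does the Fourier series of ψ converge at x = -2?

1/2

x = -2 differs from x = 2 by -1 full period(s), and the series is 4-periodic.
At x = 2 the one-sided limits are ψ(2^-) = 3 and ψ(2^+) = -2.
By Dirichlet's theorem the series converges to their average, [(3) + (-2)]/2 = 1/2.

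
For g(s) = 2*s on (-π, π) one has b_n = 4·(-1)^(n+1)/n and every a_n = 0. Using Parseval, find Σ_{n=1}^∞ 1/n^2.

pi**2/6

Parseval: Σ b_n^2 = (1/π) ∫_{-π}^{π} g(s)^2 ds = 8*pi**2/3.
Σ b_n^2 = Σ 16/n^2, so Σ 1/n^2 = (8*pi**2/3)/16 = pi**2/6.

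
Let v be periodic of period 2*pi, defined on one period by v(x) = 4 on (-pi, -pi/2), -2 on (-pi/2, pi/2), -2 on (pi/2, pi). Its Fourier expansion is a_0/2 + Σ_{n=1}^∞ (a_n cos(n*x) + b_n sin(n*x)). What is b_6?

b_6 = 1/pi ∫_{-pi}^{pi} v(x) sin(6*x) dx.
Split the integral at the breakpoints.
Directly, an antiderivative of (4) sin(6*x) is -2*cos(6*x)/3; evaluating from -pi to -pi/2: ∫_{-pi}^{-pi/2} (4) sin(6*x) dx = (2/3) - (-2/3) = 4/3.
Directly, an antiderivative of (-2) sin(6*x) is cos(6*x)/3; evaluating from -pi/2 to pi/2: ∫_{-pi/2}^{pi/2} (-2) sin(6*x) dx = (-1/3) - (-1/3) = 0.
Directly, an antiderivative of (-2) sin(6*x) is cos(6*x)/3; evaluating from pi/2 to pi: ∫_{pi/2}^{pi} (-2) sin(6*x) dx = (1/3) - (-1/3) = 2/3.
Summing the pieces and multiplying by (1/pi) gives b_6 = 2/pi.

2/pi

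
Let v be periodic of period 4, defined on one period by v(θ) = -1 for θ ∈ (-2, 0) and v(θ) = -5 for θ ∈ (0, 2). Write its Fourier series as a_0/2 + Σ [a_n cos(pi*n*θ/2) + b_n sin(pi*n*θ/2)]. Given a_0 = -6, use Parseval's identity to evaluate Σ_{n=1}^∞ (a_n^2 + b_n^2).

Parseval: a_0^2/2 + Σ_{n≥1} (a_n^2+b_n^2) = 1/2 ∫_{-2}^{2} v(θ)^2 dθ = 26.
Subtract a_0^2/2 = 18: Σ (a_n^2+b_n^2) = 8.

8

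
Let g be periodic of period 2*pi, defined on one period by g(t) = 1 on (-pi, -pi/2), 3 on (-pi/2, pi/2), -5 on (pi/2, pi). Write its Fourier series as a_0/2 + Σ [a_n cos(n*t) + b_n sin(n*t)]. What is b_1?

-6/pi

b_1 = 1/pi ∫_{-pi}^{pi} g(t) sin(t) dt.
Split the integral at the breakpoints.
Directly, an antiderivative of (1) sin(t) is -cos(t); evaluating from -pi to -pi/2: ∫_{-pi}^{-pi/2} (1) sin(t) dt = (0) - (1) = -1.
Directly, an antiderivative of (3) sin(t) is -3*cos(t); evaluating from -pi/2 to pi/2: ∫_{-pi/2}^{pi/2} (3) sin(t) dt = (0) - (0) = 0.
Directly, an antiderivative of (-5) sin(t) is 5*cos(t); evaluating from pi/2 to pi: ∫_{pi/2}^{pi} (-5) sin(t) dt = (-5) - (0) = -5.
Summing the pieces and multiplying by (1/pi) gives b_1 = -6/pi.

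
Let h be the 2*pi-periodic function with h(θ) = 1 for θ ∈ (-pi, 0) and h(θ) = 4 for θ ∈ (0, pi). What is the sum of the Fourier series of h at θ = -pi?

5/2

θ = -pi differs from θ = pi by -1 full period(s), and the series is 2*pi-periodic.
At θ = pi the one-sided limits are h(pi^-) = 4 and h(pi^+) = 1.
By Dirichlet's theorem the series converges to their average, [(4) + (1)]/2 = 5/2.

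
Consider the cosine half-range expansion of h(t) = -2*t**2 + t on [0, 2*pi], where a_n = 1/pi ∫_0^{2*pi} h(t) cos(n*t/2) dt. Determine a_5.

a_5 = 1/pi ∫_0^{2*pi} (-2*t**2 + t) cos(5*t/2) dt.
Integrating by parts twice (tabular method), an antiderivative of (-2*t**2 + t) cos(5*t/2) is -4*t**2*sin(5*t/2)/5 + 2*t*sin(5*t/2)/5 - 16*t*cos(5*t/2)/25 + 32*sin(5*t/2)/125 + 4*cos(5*t/2)/25; evaluating from 0 to 2*pi: ∫_{0}^{2*pi} (-2*t**2 + t) cos(5*t/2) dt = (-4/25 + 32*pi/25) - (4/25) = -8/25 + 32*pi/25.
Hence a_5 = (1/pi)·(-8/25 + 32*pi/25) = 8*(-1 + 4*pi)/(25*pi).

8*(-1 + 4*pi)/(25*pi)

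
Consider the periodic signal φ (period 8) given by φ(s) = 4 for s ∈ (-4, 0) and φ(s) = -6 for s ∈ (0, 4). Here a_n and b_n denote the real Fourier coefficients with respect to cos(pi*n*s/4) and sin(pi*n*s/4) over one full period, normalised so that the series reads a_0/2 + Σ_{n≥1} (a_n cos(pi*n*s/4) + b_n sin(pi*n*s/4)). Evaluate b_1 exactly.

b_1 = 1/4 ∫_{-4}^{4} φ(s) sin(pi*s/4) ds.
Split the integral at the breakpoints.
Directly, an antiderivative of (4) sin(pi*s/4) is -16*cos(pi*s/4)/pi; evaluating from -4 to 0: ∫_{-4}^{0} (4) sin(pi*s/4) ds = (-16/pi) - (16/pi) = -32/pi.
Directly, an antiderivative of (-6) sin(pi*s/4) is 24*cos(pi*s/4)/pi; evaluating from 0 to 4: ∫_{0}^{4} (-6) sin(pi*s/4) ds = (-24/pi) - (24/pi) = -48/pi.
Summing the pieces and multiplying by (1/4) gives b_1 = -20/pi.

-20/pi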